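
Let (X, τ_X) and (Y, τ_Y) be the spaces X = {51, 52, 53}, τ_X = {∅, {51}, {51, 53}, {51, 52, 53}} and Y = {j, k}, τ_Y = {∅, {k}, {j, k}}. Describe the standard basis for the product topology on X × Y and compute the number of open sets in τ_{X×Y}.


Basis B = {∅ × ∅, {51} × {k}, {51} × {j, k}, {51, 53} × {k}, {51, 52, 53} × {k}, {51, 53} × {j, k}, {51, 52, 53} × {j, k}}; |τ_{X×Y}| = 10.

Enumerate products U × V with U ∈ τ_X, V ∈ τ_Y (deduplicated):
  ∅ × ∅ = {} (∅)
  {51} × {k} = {(51,k)}
  {51} × {j, k} = {(51,j), (51,k)}
  {51, 53} × {k} = {(51,k), (53,k)}
  {51, 52, 53} × {k} = {(51,k), (52,k), (53,k)}
  {51, 53} × {j, k} = {(51,j), (51,k), (53,j), (53,k)}
  {51, 52, 53} × {j, k} = {(51,j), (51,k), (52,j), (52,k), (53,j), (53,k)}
These 7 distinct sets form the basis B.
Close under arbitrary unions to get τ_{X×Y}; counting gives |τ_{X×Y}| = 10.


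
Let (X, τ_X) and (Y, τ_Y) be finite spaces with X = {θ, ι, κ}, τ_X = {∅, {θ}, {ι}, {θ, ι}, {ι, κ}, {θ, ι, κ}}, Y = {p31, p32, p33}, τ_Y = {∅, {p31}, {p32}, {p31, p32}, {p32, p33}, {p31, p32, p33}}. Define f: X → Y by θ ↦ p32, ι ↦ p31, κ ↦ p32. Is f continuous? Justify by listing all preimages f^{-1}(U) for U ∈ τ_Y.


f is NOT continuous.

Compute f^{-1}(U) for each U ∈ τ_Y:
  U = ∅: f^{-1}(U) = ∅ ∈ τ_X ✓.
  U = {p31}: f^{-1}(U) = {ι} ∈ τ_X ✓.
  U = {p32}: f^{-1}(U) = {θ, κ} ∉ τ_X ✗.
  U = {p31, p32}: f^{-1}(U) = {θ, ι, κ} ∈ τ_X ✓.
  U = {p32, p33}: f^{-1}(U) = {θ, κ} ∉ τ_X ✗.
  U = {p31, p32, p33}: f^{-1}(U) = {θ, ι, κ} ∈ τ_X ✓.
Found U = {p32} with f^{-1}(U) = {θ, κ} not in τ_X. Therefore f is NOT continuous.


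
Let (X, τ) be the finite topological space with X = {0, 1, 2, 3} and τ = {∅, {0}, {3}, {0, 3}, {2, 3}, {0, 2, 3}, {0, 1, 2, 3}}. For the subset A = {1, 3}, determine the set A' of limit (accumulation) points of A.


A' = {1, 2}

For each x ∈ X, list the open sets U ∈ τ with x ∈ U, then check whether U ∩ (A ∖ {x}) ≠ ∅ for every such U.
  x = 0: open {0} ∋ x has {0} ∩ (A ∖ {0}) = ∅, so x is NOT a limit point.
  x = 1: opens ∋ x are {0, 1, 2, 3}; each meets A ∖ {1}, so x IS a limit point.
  x = 2: opens ∋ x are {2, 3}, {0, 2, 3}, {0, 1, 2, 3}; each meets A ∖ {2}, so x IS a limit point.
  x = 3: open {3} ∋ x has {3} ∩ (A ∖ {3}) = ∅, so x is NOT a limit point.
Collecting: A' = {1, 2}.


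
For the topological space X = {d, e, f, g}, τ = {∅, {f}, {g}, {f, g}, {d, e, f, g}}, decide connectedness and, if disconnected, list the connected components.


(X, τ) is connected.

Find clopen sets (U ∈ τ with X ∖ U ∈ τ):
  U = ∅, X ∖ U = {d, e, f, g} — both open, so U is clopen.
  U = {d, e, f, g}, X ∖ U = ∅ — both open, so U is clopen.
Only trivial clopens (∅ and X) exist, so (X, τ) is connected.
Compute connected components by grouping points that agree on all clopens:
  component: {d, e, f, g}


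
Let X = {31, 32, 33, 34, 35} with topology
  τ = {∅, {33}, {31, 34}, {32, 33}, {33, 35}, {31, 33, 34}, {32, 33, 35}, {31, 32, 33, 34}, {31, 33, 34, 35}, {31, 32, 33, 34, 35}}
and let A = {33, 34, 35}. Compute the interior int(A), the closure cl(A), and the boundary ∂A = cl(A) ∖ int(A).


int(A) = {33, 35}, cl(A) = {31, 32, 33, 34, 35}, ∂A = {31, 32, 34}.

Closed sets in (X, τ) are complements of opens:
  closed(X, τ) = {∅, {32}, {35}, {31, 34}, {32, 35}, {31, 32, 34}, {31, 34, 35}, {32, 33, 35}, {31, 32, 34, 35}, {31, 32, 33, 34, 35}}.
int(A) = ⋃ {U ∈ τ : U ⊆ A}. Opens contained in A: ∅, {33}, {33, 35}.
Taking the union of these: int(A) = {33, 35}.
cl(A) = ⋂ {C closed : A ⊆ C}. Closed sets containing A: {31, 32, 33, 34, 35}.
Intersecting these: cl(A) = {31, 32, 33, 34, 35}.
∂A = cl(A) ∖ int(A) = {31, 32, 33, 34, 35} ∖ {33, 35} = {31, 32, 34}.


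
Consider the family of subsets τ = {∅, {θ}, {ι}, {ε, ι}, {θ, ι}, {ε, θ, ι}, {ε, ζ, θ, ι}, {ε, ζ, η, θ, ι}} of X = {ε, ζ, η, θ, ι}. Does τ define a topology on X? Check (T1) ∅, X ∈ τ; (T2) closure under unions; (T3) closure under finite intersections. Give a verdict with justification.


τ IS a topology on X.

Axiom (T1): ∅ ∈ τ? Yes; X ∈ τ? Yes.
Axiom (T2/T3): check pairwise unions and intersections of members of τ.
All pairwise intersections and unions checked — each lies in τ. Therefore τ satisfies (T1), (T2), (T3): it IS a topology on X.


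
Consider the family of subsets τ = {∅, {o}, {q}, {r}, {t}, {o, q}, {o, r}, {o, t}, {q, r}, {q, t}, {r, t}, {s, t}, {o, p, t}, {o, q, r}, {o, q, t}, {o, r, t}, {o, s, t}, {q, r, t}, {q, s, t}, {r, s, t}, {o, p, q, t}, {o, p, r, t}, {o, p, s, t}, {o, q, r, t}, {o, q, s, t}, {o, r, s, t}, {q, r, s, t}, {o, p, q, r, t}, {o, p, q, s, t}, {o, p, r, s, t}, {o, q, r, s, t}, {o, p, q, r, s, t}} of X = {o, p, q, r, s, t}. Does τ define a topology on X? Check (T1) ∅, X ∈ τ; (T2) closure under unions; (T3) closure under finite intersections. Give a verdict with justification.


τ IS a topology on X.

Axiom (T1): ∅ ∈ τ? Yes; X ∈ τ? Yes.
Axiom (T2/T3): check pairwise unions and intersections of members of τ.
All pairwise intersections and unions checked — each lies in τ. Therefore τ satisfies (T1), (T2), (T3): it IS a topology on X.


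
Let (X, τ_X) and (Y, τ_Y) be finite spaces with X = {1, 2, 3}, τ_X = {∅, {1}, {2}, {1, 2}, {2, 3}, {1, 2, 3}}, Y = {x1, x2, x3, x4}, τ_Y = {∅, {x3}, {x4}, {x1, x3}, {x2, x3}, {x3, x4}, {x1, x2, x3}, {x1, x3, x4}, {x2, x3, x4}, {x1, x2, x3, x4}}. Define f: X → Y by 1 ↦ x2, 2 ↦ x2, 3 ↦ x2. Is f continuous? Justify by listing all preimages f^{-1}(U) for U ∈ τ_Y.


f IS continuous.

Compute f^{-1}(U) for each U ∈ τ_Y:
  U = ∅: f^{-1}(U) = ∅ ∈ τ_X ✓.
  U = {x3}: f^{-1}(U) = ∅ ∈ τ_X ✓.
  U = {x4}: f^{-1}(U) = ∅ ∈ τ_X ✓.
  U = {x1, x3}: f^{-1}(U) = ∅ ∈ τ_X ✓.
  U = {x2, x3}: f^{-1}(U) = {1, 2, 3} ∈ τ_X ✓.
  U = {x3, x4}: f^{-1}(U) = ∅ ∈ τ_X ✓.
  U = {x1, x2, x3}: f^{-1}(U) = {1, 2, 3} ∈ τ_X ✓.
  U = {x1, x3, x4}: f^{-1}(U) = ∅ ∈ τ_X ✓.
  U = {x2, x3, x4}: f^{-1}(U) = {1, 2, 3} ∈ τ_X ✓.
  U = {x1, x2, x3, x4}: f^{-1}(U) = {1, 2, 3} ∈ τ_X ✓.
Every preimage lies in τ_X, so f IS continuous.


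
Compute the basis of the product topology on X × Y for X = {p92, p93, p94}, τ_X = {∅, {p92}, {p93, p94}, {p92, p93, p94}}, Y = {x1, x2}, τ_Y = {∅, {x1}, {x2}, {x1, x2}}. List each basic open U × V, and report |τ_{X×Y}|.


Basis B = {∅ × ∅, {p92} × {x1}, {p92} × {x2}, {p92} × {x1, x2}, {p93, p94} × {x1}, {p93, p94} × {x2}, {p92, p93, p94} × {x1}, {p92, p93, p94} × {x2}, {p93, p94} × {x1, x2}, {p92, p93, p94} × {x1, x2}}; |τ_{X×Y}| = 16.

Enumerate products U × V with U ∈ τ_X, V ∈ τ_Y (deduplicated):
  ∅ × ∅ = {} (∅)
  {p92} × {x1} = {(p92,x1)}
  {p92} × {x2} = {(p92,x2)}
  {p92} × {x1, x2} = {(p92,x1), (p92,x2)}
  {p93, p94} × {x1} = {(p93,x1), (p94,x1)}
  {p93, p94} × {x2} = {(p93,x2), (p94,x2)}
  {p92, p93, p94} × {x1} = {(p92,x1), (p93,x1), (p94,x1)}
  {p92, p93, p94} × {x2} = {(p92,x2), (p93,x2), (p94,x2)}
  {p93, p94} × {x1, x2} = {(p93,x1), (p93,x2), (p94,x1), (p94,x2)}
  {p92, p93, p94} × {x1, x2} = {(p92,x1), (p92,x2), (p93,x1), (p93,x2), (p94,x1), (p94,x2)}
These 10 distinct sets form the basis B.
Close under arbitrary unions to get τ_{X×Y}; counting gives |τ_{X×Y}| = 16.


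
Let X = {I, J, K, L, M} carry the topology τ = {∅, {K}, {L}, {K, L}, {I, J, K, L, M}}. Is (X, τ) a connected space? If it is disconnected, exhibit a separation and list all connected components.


(X, τ) is connected.

Find clopen sets (U ∈ τ with X ∖ U ∈ τ):
  U = ∅, X ∖ U = {I, J, K, L, M} — both open, so U is clopen.
  U = {I, J, K, L, M}, X ∖ U = ∅ — both open, so U is clopen.
Only trivial clopens (∅ and X) exist, so (X, τ) is connected.
Compute connected components by grouping points that agree on all clopens:
  component: {I, J, K, L, M}


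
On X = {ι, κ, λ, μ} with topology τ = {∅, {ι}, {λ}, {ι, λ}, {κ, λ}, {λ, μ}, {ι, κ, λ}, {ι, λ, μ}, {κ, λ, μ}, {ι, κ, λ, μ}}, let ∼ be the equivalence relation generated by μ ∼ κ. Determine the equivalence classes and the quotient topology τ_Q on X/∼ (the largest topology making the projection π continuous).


X/∼ = {[ι], [κ=μ], [λ]}; |τ_Q| = 6.

Equivalence classes: [ι], [κ=μ], [λ].
Quotient map π: X → X/∼ sends ι ↦ [ι], κ ↦ [κ=μ], λ ↦ [λ], μ ↦ [κ=μ].
For each subset V ⊆ X/∼, compute π^{-1}(V) ⊆ X and check whether π^{-1}(V) ∈ τ. V is open in τ_Q iff π^{-1}(V) ∈ τ.
  V = {}: π^{-1}(V) = ∅ ∈ τ ✓.
  V = {[ι]}: π^{-1}(V) = {ι} ∈ τ ✓.
  V = {[κ=μ]}: π^{-1}(V) = {κ, μ} ∉ τ ✗.
  V = {[ι], [κ=μ]}: π^{-1}(V) = {ι, κ, μ} ∉ τ ✗.
  V = {[λ]}: π^{-1}(V) = {λ} ∈ τ ✓.
  V = {[ι], [λ]}: π^{-1}(V) = {ι, λ} ∈ τ ✓.
  V = {[κ=μ], [λ]}: π^{-1}(V) = {κ, λ, μ} ∈ τ ✓.
  V = {[ι], [κ=μ], [λ]}: π^{-1}(V) = {ι, κ, λ, μ} ∈ τ ✓.
Open sets in the quotient: τ_Q = {{}, {[ι]}, {[λ]}, {[ι], [λ]}, {[κ=μ], [λ]}, {[ι], [κ=μ], [λ]}} (6 elements).


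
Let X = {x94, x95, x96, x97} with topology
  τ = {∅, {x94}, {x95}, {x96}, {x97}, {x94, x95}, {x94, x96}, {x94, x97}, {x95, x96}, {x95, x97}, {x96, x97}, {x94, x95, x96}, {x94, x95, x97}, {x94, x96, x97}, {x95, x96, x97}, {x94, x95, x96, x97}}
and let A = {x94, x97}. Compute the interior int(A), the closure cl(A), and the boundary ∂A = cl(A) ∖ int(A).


int(A) = {x94, x97}, cl(A) = {x94, x97}, ∂A = ∅.

Closed sets in (X, τ) are complements of opens:
  closed(X, τ) = {∅, {x94}, {x95}, {x96}, {x97}, {x94, x95}, {x94, x96}, {x94, x97}, {x95, x96}, {x95, x97}, {x96, x97}, {x94, x95, x96}, {x94, x95, x97}, {x94, x96, x97}, {x95, x96, x97}, {x94, x95, x96, x97}}.
int(A) = ⋃ {U ∈ τ : U ⊆ A}. Opens contained in A: ∅, {x94}, {x97}, {x94, x97}.
Taking the union of these: int(A) = {x94, x97}.
cl(A) = ⋂ {C closed : A ⊆ C}. Closed sets containing A: {x94, x97}, {x94, x95, x97}, {x94, x96, x97}, {x94, x95, x96, x97}.
Intersecting these: cl(A) = {x94, x97}.
∂A = cl(A) ∖ int(A) = {x94, x97} ∖ {x94, x97} = ∅.


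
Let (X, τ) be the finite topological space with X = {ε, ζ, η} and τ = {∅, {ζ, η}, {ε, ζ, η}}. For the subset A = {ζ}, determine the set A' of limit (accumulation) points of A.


A' = {ε, η}

For each x ∈ X, list the open sets U ∈ τ with x ∈ U, then check whether U ∩ (A ∖ {x}) ≠ ∅ for every such U.
  x = ε: opens ∋ x are {ε, ζ, η}; each meets A ∖ {ε}, so x IS a limit point.
  x = ζ: open {ζ, η} ∋ x has {ζ, η} ∩ (A ∖ {ζ}) = ∅, so x is NOT a limit point.
  x = η: opens ∋ x are {ζ, η}, {ε, ζ, η}; each meets A ∖ {η}, so x IS a limit point.
Collecting: A' = {ε, η}.


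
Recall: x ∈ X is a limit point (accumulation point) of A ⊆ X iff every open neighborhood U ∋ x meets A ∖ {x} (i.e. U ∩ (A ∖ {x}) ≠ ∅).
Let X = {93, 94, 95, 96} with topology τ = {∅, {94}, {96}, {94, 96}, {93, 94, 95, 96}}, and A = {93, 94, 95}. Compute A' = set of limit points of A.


A' = {93, 95}

For each x ∈ X, list the open sets U ∈ τ with x ∈ U, then check whether U ∩ (A ∖ {x}) ≠ ∅ for every such U.
  x = 93: opens ∋ x are {93, 94, 95, 96}; each meets A ∖ {93}, so x IS a limit point.
  x = 94: open {94} ∋ x has {94} ∩ (A ∖ {94}) = ∅, so x is NOT a limit point.
  x = 95: opens ∋ x are {93, 94, 95, 96}; each meets A ∖ {95}, so x IS a limit point.
  x = 96: open {96} ∋ x has {96} ∩ (A ∖ {96}) = ∅, so x is NOT a limit point.
Collecting: A' = {93, 95}.


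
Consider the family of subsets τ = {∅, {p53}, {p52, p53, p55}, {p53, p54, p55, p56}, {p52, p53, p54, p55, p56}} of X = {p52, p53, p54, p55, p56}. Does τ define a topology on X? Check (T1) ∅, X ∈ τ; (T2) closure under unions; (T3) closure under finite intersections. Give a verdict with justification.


τ is NOT a topology on X.

Axiom (T1): ∅ ∈ τ? Yes; X ∈ τ? Yes.
Axiom (T2/T3): check pairwise unions and intersections of members of τ.
Counterexample for (T3): {p52, p53, p55} ∩ {p53, p54, p55, p56} = {p53, p55} ∉ τ. Therefore τ is NOT a topology.


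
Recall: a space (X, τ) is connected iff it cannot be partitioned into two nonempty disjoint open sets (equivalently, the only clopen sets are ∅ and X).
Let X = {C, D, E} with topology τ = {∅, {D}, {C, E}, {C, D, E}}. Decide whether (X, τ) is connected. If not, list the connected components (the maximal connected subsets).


(X, τ) is disconnected; components = [{D}, {C, E}].

Find clopen sets (U ∈ τ with X ∖ U ∈ τ):
  U = ∅, X ∖ U = {C, D, E} — both open, so U is clopen.
  U = {D}, X ∖ U = {C, E} — both open, so U is clopen.
  U = {C, E}, X ∖ U = {D} — both open, so U is clopen.
  U = {C, D, E}, X ∖ U = ∅ — both open, so U is clopen.
Nontrivial clopen(s) exist: e.g. {C, E}. So (X, τ) is disconnected.
Compute connected components by grouping points that agree on all clopens:
  component: {D}
  component: {C, E}


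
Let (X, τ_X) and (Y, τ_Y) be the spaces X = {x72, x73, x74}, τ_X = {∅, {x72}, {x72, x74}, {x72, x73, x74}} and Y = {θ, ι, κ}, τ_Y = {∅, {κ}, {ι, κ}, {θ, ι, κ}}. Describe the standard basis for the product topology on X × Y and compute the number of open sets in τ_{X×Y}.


Basis B = {∅ × ∅, {x72} × {κ}, {x72} × {ι, κ}, {x72, x74} × {κ}, {x72} × {θ, ι, κ}, {x72, x73, x74} × {κ}, {x72, x74} × {ι, κ}, {x72, x74} × {θ, ι, κ}, {x72, x73, x74} × {ι, κ}, {x72, x73, x74} × {θ, ι, κ}}; |τ_{X×Y}| = 20.

Enumerate products U × V with U ∈ τ_X, V ∈ τ_Y (deduplicated):
  ∅ × ∅ = {} (∅)
  {x72} × {κ} = {(x72,κ)}
  {x72} × {ι, κ} = {(x72,ι), (x72,κ)}
  {x72, x74} × {κ} = {(x72,κ), (x74,κ)}
  {x72} × {θ, ι, κ} = {(x72,θ), (x72,ι), (x72,κ)}
  {x72, x73, x74} × {κ} = {(x72,κ), (x73,κ), (x74,κ)}
  {x72, x74} × {ι, κ} = {(x72,ι), (x72,κ), (x74,ι), (x74,κ)}
  {x72, x74} × {θ, ι, κ} = {(x72,θ), (x72,ι), (x72,κ), (x74,θ), (x74,ι), (x74,κ)}
  {x72, x73, x74} × {ι, κ} = {(x72,ι), (x72,κ), (x73,ι), (x73,κ), (x74,ι), (x74,κ)}
  {x72, x73, x74} × {θ, ι, κ} = {(x72,θ), (x72,ι), (x72,κ), (x73,θ), (x73,ι), (x73,κ), (x74,θ), (x74,ι), (x74,κ)}
These 10 distinct sets form the basis B.
Close under arbitrary unions to get τ_{X×Y}; counting gives |τ_{X×Y}| = 20.


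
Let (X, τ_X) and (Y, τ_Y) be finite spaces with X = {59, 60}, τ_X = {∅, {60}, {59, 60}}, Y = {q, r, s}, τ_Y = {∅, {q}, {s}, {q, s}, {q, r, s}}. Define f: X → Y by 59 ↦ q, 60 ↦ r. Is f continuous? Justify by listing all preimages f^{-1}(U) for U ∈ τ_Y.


f is NOT continuous.

Compute f^{-1}(U) for each U ∈ τ_Y:
  U = ∅: f^{-1}(U) = ∅ ∈ τ_X ✓.
  U = {q}: f^{-1}(U) = {59} ∉ τ_X ✗.
  U = {s}: f^{-1}(U) = ∅ ∈ τ_X ✓.
  U = {q, s}: f^{-1}(U) = {59} ∉ τ_X ✗.
  U = {q, r, s}: f^{-1}(U) = {59, 60} ∈ τ_X ✓.
Found U = {q} with f^{-1}(U) = {59} not in τ_X. Therefore f is NOT continuous.


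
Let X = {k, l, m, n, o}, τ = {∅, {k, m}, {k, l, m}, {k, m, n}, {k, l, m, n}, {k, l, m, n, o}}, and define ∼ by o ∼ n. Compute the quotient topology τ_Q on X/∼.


X/∼ = {[k], [l], [m], [n=o]}; |τ_Q| = 4.

Equivalence classes: [k], [l], [m], [n=o].
Quotient map π: X → X/∼ sends k ↦ [k], l ↦ [l], m ↦ [m], n ↦ [n=o], o ↦ [n=o].
For each subset V ⊆ X/∼, compute π^{-1}(V) ⊆ X and check whether π^{-1}(V) ∈ τ. V is open in τ_Q iff π^{-1}(V) ∈ τ.
  V = {}: π^{-1}(V) = ∅ ∈ τ ✓.
  V = {[k]}: π^{-1}(V) = {k} ∉ τ ✗.
  V = {[l]}: π^{-1}(V) = {l} ∉ τ ✗.
  V = {[k], [l]}: π^{-1}(V) = {k, l} ∉ τ ✗.
  V = {[m]}: π^{-1}(V) = {m} ∉ τ ✗.
  V = {[k], [m]}: π^{-1}(V) = {k, m} ∈ τ ✓.
  V = {[l], [m]}: π^{-1}(V) = {l, m} ∉ τ ✗.
  V = {[k], [l], [m]}: π^{-1}(V) = {k, l, m} ∈ τ ✓.
  V = {[n=o]}: π^{-1}(V) = {n, o} ∉ τ ✗.
  V = {[k], [n=o]}: π^{-1}(V) = {k, n, o} ∉ τ ✗.
  V = {[l], [n=o]}: π^{-1}(V) = {l, n, o} ∉ τ ✗.
  V = {[k], [l], [n=o]}: π^{-1}(V) = {k, l, n, o} ∉ τ ✗.
  V = {[m], [n=o]}: π^{-1}(V) = {m, n, o} ∉ τ ✗.
  V = {[k], [m], [n=o]}: π^{-1}(V) = {k, m, n, o} ∉ τ ✗.
  V = {[l], [m], [n=o]}: π^{-1}(V) = {l, m, n, o} ∉ τ ✗.
  V = {[k], [l], [m], [n=o]}: π^{-1}(V) = {k, l, m, n, o} ∈ τ ✓.
Open sets in the quotient: τ_Q = {{}, {[k], [m]}, {[k], [l], [m]}, {[k], [l], [m], [n=o]}} (4 elements).


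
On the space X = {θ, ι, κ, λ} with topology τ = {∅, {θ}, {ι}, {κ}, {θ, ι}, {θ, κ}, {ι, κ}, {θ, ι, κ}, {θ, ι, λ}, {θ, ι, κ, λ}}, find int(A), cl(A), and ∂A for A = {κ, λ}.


int(A) = {κ}, cl(A) = {κ, λ}, ∂A = {λ}.

Closed sets in (X, τ) are complements of opens:
  closed(X, τ) = {∅, {κ}, {λ}, {θ, λ}, {ι, λ}, {κ, λ}, {θ, ι, λ}, {θ, κ, λ}, {ι, κ, λ}, {θ, ι, κ, λ}}.
int(A) = ⋃ {U ∈ τ : U ⊆ A}. Opens contained in A: ∅, {κ}.
Taking the union of these: int(A) = {κ}.
cl(A) = ⋂ {C closed : A ⊆ C}. Closed sets containing A: {κ, λ}, {θ, κ, λ}, {ι, κ, λ}, {θ, ι, κ, λ}.
Intersecting these: cl(A) = {κ, λ}.
∂A = cl(A) ∖ int(A) = {κ, λ} ∖ {κ} = {λ}.


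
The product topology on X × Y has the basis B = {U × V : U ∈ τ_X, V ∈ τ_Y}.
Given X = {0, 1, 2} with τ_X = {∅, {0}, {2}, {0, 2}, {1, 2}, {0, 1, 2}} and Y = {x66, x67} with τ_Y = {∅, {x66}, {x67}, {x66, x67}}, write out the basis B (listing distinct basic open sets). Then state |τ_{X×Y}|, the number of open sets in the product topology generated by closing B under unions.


Basis B = {∅ × ∅, {0} × {x66}, {0} × {x67}, {2} × {x66}, {2} × {x67}, {0} × {x66, x67}, {0, 2} × {x66}, {0, 2} × {x67}, {1, 2} × {x66}, {1, 2} × {x67}, {2} × {x66, x67}, {0, 1, 2} × {x66}, {0, 1, 2} × {x67}, {0, 2} × {x66, x67}, {1, 2} × {x66, x67}, {0, 1, 2} × {x66, x67}}; |τ_{X×Y}| = 36.

Enumerate products U × V with U ∈ τ_X, V ∈ τ_Y (deduplicated):
  ∅ × ∅ = {} (∅)
  {0} × {x66} = {(0,x66)}
  {0} × {x67} = {(0,x67)}
  {2} × {x66} = {(2,x66)}
  {2} × {x67} = {(2,x67)}
  {0} × {x66, x67} = {(0,x66), (0,x67)}
  {0, 2} × {x66} = {(0,x66), (2,x66)}
  {0, 2} × {x67} = {(0,x67), (2,x67)}
  {1, 2} × {x66} = {(1,x66), (2,x66)}
  {1, 2} × {x67} = {(1,x67), (2,x67)}
  {2} × {x66, x67} = {(2,x66), (2,x67)}
  {0, 1, 2} × {x66} = {(0,x66), (1,x66), (2,x66)}
  {0, 1, 2} × {x67} = {(0,x67), (1,x67), (2,x67)}
  {0, 2} × {x66, x67} = {(0,x66), (0,x67), (2,x66), (2,x67)}
  {1, 2} × {x66, x67} = {(1,x66), (1,x67), (2,x66), (2,x67)}
  {0, 1, 2} × {x66, x67} = {(0,x66), (0,x67), (1,x66), (1,x67), (2,x66), (2,x67)}
These 16 distinct sets form the basis B.
Close under arbitrary unions to get τ_{X×Y}; counting gives |τ_{X×Y}| = 36.


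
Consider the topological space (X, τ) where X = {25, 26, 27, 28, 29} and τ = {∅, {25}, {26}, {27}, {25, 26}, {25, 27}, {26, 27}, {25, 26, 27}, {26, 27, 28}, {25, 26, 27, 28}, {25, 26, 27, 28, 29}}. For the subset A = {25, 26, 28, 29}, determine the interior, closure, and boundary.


int(A) = {25, 26}, cl(A) = {25, 26, 28, 29}, ∂A = {28, 29}.

Closed sets in (X, τ) are complements of opens:
  closed(X, τ) = {∅, {29}, {25, 29}, {28, 29}, {25, 28, 29}, {26, 28, 29}, {27, 28, 29}, {25, 26, 28, 29}, {25, 27, 28, 29}, {26, 27, 28, 29}, {25, 26, 27, 28, 29}}.
int(A) = ⋃ {U ∈ τ : U ⊆ A}. Opens contained in A: ∅, {25}, {26}, {25, 26}.
Taking the union of these: int(A) = {25, 26}.
cl(A) = ⋂ {C closed : A ⊆ C}. Closed sets containing A: {25, 26, 28, 29}, {25, 26, 27, 28, 29}.
Intersecting these: cl(A) = {25, 26, 28, 29}.
∂A = cl(A) ∖ int(A) = {25, 26, 28, 29} ∖ {25, 26} = {28, 29}.


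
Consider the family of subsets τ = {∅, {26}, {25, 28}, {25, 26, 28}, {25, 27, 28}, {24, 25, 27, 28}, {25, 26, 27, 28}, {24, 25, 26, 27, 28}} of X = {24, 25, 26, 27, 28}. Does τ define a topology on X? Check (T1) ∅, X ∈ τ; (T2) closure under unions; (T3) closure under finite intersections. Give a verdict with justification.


τ IS a topology on X.

Axiom (T1): ∅ ∈ τ? Yes; X ∈ τ? Yes.
Axiom (T2/T3): check pairwise unions and intersections of members of τ.
All pairwise intersections and unions checked — each lies in τ. Therefore τ satisfies (T1), (T2), (T3): it IS a topology on X.


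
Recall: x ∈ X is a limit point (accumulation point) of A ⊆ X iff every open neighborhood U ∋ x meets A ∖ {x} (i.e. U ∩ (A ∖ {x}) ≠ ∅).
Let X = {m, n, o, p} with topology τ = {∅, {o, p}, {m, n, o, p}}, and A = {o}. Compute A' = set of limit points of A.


A' = {m, n, p}

For each x ∈ X, list the open sets U ∈ τ with x ∈ U, then check whether U ∩ (A ∖ {x}) ≠ ∅ for every such U.
  x = m: opens ∋ x are {m, n, o, p}; each meets A ∖ {m}, so x IS a limit point.
  x = n: opens ∋ x are {m, n, o, p}; each meets A ∖ {n}, so x IS a limit point.
  x = o: open {o, p} ∋ x has {o, p} ∩ (A ∖ {o}) = ∅, so x is NOT a limit point.
  x = p: opens ∋ x are {o, p}, {m, n, o, p}; each meets A ∖ {p}, so x IS a limit point.
Collecting: A' = {m, n, p}.


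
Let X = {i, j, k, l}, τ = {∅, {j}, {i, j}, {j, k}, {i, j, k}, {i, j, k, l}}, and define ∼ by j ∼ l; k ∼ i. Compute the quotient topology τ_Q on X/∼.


X/∼ = {[i=k], [j=l]}; |τ_Q| = 2.

Equivalence classes: [i=k], [j=l].
Quotient map π: X → X/∼ sends i ↦ [i=k], j ↦ [j=l], k ↦ [i=k], l ↦ [j=l].
For each subset V ⊆ X/∼, compute π^{-1}(V) ⊆ X and check whether π^{-1}(V) ∈ τ. V is open in τ_Q iff π^{-1}(V) ∈ τ.
  V = {}: π^{-1}(V) = ∅ ∈ τ ✓.
  V = {[i=k]}: π^{-1}(V) = {i, k} ∉ τ ✗.
  V = {[j=l]}: π^{-1}(V) = {j, l} ∉ τ ✗.
  V = {[i=k], [j=l]}: π^{-1}(V) = {i, j, k, l} ∈ τ ✓.
Open sets in the quotient: τ_Q = {{}, {[i=k], [j=l]}} (2 elements).


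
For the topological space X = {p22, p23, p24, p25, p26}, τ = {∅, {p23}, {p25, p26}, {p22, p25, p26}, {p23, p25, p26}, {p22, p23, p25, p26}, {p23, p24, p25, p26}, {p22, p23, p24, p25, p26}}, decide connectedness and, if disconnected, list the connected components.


(X, τ) is connected.

Find clopen sets (U ∈ τ with X ∖ U ∈ τ):
  U = ∅, X ∖ U = {p22, p23, p24, p25, p26} — both open, so U is clopen.
  U = {p22, p23, p24, p25, p26}, X ∖ U = ∅ — both open, so U is clopen.
Only trivial clopens (∅ and X) exist, so (X, τ) is connected.
Compute connected components by grouping points that agree on all clopens:
  component: {p22, p23, p24, p25, p26}


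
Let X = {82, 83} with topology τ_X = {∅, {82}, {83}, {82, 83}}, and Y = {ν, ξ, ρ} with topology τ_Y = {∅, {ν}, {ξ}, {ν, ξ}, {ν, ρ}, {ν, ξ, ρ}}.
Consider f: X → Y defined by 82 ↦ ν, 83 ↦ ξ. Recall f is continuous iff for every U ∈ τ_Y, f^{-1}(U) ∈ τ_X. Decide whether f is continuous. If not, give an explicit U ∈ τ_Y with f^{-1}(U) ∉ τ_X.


f IS continuous.

Compute f^{-1}(U) for each U ∈ τ_Y:
  U = ∅: f^{-1}(U) = ∅ ∈ τ_X ✓.
  U = {ν}: f^{-1}(U) = {82} ∈ τ_X ✓.
  U = {ξ}: f^{-1}(U) = {83} ∈ τ_X ✓.
  U = {ν, ξ}: f^{-1}(U) = {82, 83} ∈ τ_X ✓.
  U = {ν, ρ}: f^{-1}(U) = {82} ∈ τ_X ✓.
  U = {ν, ξ, ρ}: f^{-1}(U) = {82, 83} ∈ τ_X ✓.
Every preimage lies in τ_X, so f IS continuous.


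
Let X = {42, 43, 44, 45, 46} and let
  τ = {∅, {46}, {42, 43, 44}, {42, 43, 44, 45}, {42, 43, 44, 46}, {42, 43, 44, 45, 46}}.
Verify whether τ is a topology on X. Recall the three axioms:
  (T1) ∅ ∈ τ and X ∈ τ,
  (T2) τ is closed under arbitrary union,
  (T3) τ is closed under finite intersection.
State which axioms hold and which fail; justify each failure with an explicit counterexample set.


τ IS a topology on X.

Axiom (T1): ∅ ∈ τ? Yes; X ∈ τ? Yes.
Axiom (T2/T3): check pairwise unions and intersections of members of τ.
All pairwise intersections and unions checked — each lies in τ. Therefore τ satisfies (T1), (T2), (T3): it IS a topology on X.


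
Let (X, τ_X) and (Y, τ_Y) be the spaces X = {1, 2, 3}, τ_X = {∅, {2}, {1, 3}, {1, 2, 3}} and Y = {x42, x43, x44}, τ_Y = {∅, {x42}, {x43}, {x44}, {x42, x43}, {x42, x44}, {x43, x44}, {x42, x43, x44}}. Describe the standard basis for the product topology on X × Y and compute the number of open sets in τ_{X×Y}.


Basis B = {∅ × ∅, {2} × {x42}, {2} × {x43}, {2} × {x44}, {1, 3} × {x42}, {1, 3} × {x43}, {1, 3} × {x44}, {2} × {x42, x43}, {2} × {x42, x44}, {2} × {x43, x44}, {1, 2, 3} × {x42}, {1, 2, 3} × {x43}, {1, 2, 3} × {x44}, {2} × {x42, x43, x44}, {1, 3} × {x42, x43}, {1, 3} × {x42, x44}, {1, 3} × {x43, x44}, {1, 3} × {x42, x43, x44}, {1, 2, 3} × {x42, x43}, {1, 2, 3} × {x42, x44}, {1, 2, 3} × {x43, x44}, {1, 2, 3} × {x42, x43, x44}}; |τ_{X×Y}| = 64.

Enumerate products U × V with U ∈ τ_X, V ∈ τ_Y (deduplicated):
  ∅ × ∅ = {} (∅)
  {2} × {x42} = {(2,x42)}
  {2} × {x43} = {(2,x43)}
  {2} × {x44} = {(2,x44)}
  {1, 3} × {x42} = {(1,x42), (3,x42)}
  {1, 3} × {x43} = {(1,x43), (3,x43)}
  {1, 3} × {x44} = {(1,x44), (3,x44)}
  {2} × {x42, x43} = {(2,x42), (2,x43)}
  {2} × {x42, x44} = {(2,x42), (2,x44)}
  {2} × {x43, x44} = {(2,x43), (2,x44)}
  {1, 2, 3} × {x42} = {(1,x42), (2,x42), (3,x42)}
  {1, 2, 3} × {x43} = {(1,x43), (2,x43), (3,x43)}
  {1, 2, 3} × {x44} = {(1,x44), (2,x44), (3,x44)}
  {2} × {x42, x43, x44} = {(2,x42), (2,x43), (2,x44)}
  {1, 3} × {x42, x43} = {(1,x42), (1,x43), (3,x42), (3,x43)}
  {1, 3} × {x42, x44} = {(1,x42), (1,x44), (3,x42), (3,x44)}
  {1, 3} × {x43, x44} = {(1,x43), (1,x44), (3,x43), (3,x44)}
  {1, 3} × {x42, x43, x44} = {(1,x42), (1,x43), (1,x44), (3,x42), (3,x43), (3,x44)}
  {1, 2, 3} × {x42, x43} = {(1,x42), (1,x43), (2,x42), (2,x43), (3,x42), (3,x43)}
  {1, 2, 3} × {x42, x44} = {(1,x42), (1,x44), (2,x42), (2,x44), (3,x42), (3,x44)}
  {1, 2, 3} × {x43, x44} = {(1,x43), (1,x44), (2,x43), (2,x44), (3,x43), (3,x44)}
  {1, 2, 3} × {x42, x43, x44} = {(1,x42), (1,x43), (1,x44), (2,x42), (2,x43), (2,x44), (3,x42), (3,x43), (3,x44)}
These 22 distinct sets form the basis B.
Close under arbitrary unions to get τ_{X×Y}; counting gives |τ_{X×Y}| = 64.


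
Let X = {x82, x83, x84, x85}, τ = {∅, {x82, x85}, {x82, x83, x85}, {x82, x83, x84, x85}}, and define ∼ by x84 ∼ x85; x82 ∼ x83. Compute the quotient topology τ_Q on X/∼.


X/∼ = {[x82=x83], [x84=x85]}; |τ_Q| = 2.

Equivalence classes: [x82=x83], [x84=x85].
Quotient map π: X → X/∼ sends x82 ↦ [x82=x83], x83 ↦ [x82=x83], x84 ↦ [x84=x85], x85 ↦ [x84=x85].
For each subset V ⊆ X/∼, compute π^{-1}(V) ⊆ X and check whether π^{-1}(V) ∈ τ. V is open in τ_Q iff π^{-1}(V) ∈ τ.
  V = {}: π^{-1}(V) = ∅ ∈ τ ✓.
  V = {[x82=x83]}: π^{-1}(V) = {x82, x83} ∉ τ ✗.
  V = {[x84=x85]}: π^{-1}(V) = {x84, x85} ∉ τ ✗.
  V = {[x82=x83], [x84=x85]}: π^{-1}(V) = {x82, x83, x84, x85} ∈ τ ✓.
Open sets in the quotient: τ_Q = {{}, {[x82=x83], [x84=x85]}} (2 elements).


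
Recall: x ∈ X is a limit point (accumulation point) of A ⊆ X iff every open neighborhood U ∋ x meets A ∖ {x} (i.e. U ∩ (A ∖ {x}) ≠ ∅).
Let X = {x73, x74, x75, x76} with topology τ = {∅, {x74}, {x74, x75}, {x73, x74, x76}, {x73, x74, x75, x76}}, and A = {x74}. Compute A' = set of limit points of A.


A' = {x73, x75, x76}

For each x ∈ X, list the open sets U ∈ τ with x ∈ U, then check whether U ∩ (A ∖ {x}) ≠ ∅ for every such U.
  x = x73: opens ∋ x are {x73, x74, x76}, {x73, x74, x75, x76}; each meets A ∖ {x73}, so x IS a limit point.
  x = x74: open {x74} ∋ x has {x74} ∩ (A ∖ {x74}) = ∅, so x is NOT a limit point.
  x = x75: opens ∋ x are {x74, x75}, {x73, x74, x75, x76}; each meets A ∖ {x75}, so x IS a limit point.
  x = x76: opens ∋ x are {x73, x74, x76}, {x73, x74, x75, x76}; each meets A ∖ {x76}, so x IS a limit point.
Collecting: A' = {x73, x75, x76}.


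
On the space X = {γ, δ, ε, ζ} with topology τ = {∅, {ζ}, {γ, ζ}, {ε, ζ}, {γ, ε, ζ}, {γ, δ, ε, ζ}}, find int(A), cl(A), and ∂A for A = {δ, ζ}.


int(A) = {ζ}, cl(A) = {γ, δ, ε, ζ}, ∂A = {γ, δ, ε}.

Closed sets in (X, τ) are complements of opens:
  closed(X, τ) = {∅, {δ}, {γ, δ}, {δ, ε}, {γ, δ, ε}, {γ, δ, ε, ζ}}.
int(A) = ⋃ {U ∈ τ : U ⊆ A}. Opens contained in A: ∅, {ζ}.
Taking the union of these: int(A) = {ζ}.
cl(A) = ⋂ {C closed : A ⊆ C}. Closed sets containing A: {γ, δ, ε, ζ}.
Intersecting these: cl(A) = {γ, δ, ε, ζ}.
∂A = cl(A) ∖ int(A) = {γ, δ, ε, ζ} ∖ {ζ} = {γ, δ, ε}.


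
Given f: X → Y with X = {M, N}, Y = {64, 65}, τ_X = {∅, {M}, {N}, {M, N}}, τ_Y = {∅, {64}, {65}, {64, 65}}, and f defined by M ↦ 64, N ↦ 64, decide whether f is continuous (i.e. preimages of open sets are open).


f IS continuous.

Compute f^{-1}(U) for each U ∈ τ_Y:
  U = ∅: f^{-1}(U) = ∅ ∈ τ_X ✓.
  U = {64}: f^{-1}(U) = {M, N} ∈ τ_X ✓.
  U = {65}: f^{-1}(U) = ∅ ∈ τ_X ✓.
  U = {64, 65}: f^{-1}(U) = {M, N} ∈ τ_X ✓.
Every preimage lies in τ_X, so f IS continuous.


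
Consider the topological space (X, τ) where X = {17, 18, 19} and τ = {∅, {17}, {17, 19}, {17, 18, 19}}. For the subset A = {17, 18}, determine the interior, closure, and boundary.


int(A) = {17}, cl(A) = {17, 18, 19}, ∂A = {18, 19}.

Closed sets in (X, τ) are complements of opens:
  closed(X, τ) = {∅, {18}, {18, 19}, {17, 18, 19}}.
int(A) = ⋃ {U ∈ τ : U ⊆ A}. Opens contained in A: ∅, {17}.
Taking the union of these: int(A) = {17}.
cl(A) = ⋂ {C closed : A ⊆ C}. Closed sets containing A: {17, 18, 19}.
Intersecting these: cl(A) = {17, 18, 19}.
∂A = cl(A) ∖ int(A) = {17, 18, 19} ∖ {17} = {18, 19}.


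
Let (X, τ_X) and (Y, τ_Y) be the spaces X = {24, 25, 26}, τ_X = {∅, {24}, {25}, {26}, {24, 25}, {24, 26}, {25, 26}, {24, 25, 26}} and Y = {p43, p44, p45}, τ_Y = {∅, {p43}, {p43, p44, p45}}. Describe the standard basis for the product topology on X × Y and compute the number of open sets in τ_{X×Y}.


Basis B = {∅ × ∅, {24} × {p43}, {25} × {p43}, {26} × {p43}, {24, 25} × {p43}, {24, 26} × {p43}, {25, 26} × {p43}, {24} × {p43, p44, p45}, {24, 25, 26} × {p43}, {25} × {p43, p44, p45}, {26} × {p43, p44, p45}, {24, 25} × {p43, p44, p45}, {24, 26} × {p43, p44, p45}, {25, 26} × {p43, p44, p45}, {24, 25, 26} × {p43, p44, p45}}; |τ_{X×Y}| = 27.

Enumerate products U × V with U ∈ τ_X, V ∈ τ_Y (deduplicated):
  ∅ × ∅ = {} (∅)
  {24} × {p43} = {(24,p43)}
  {25} × {p43} = {(25,p43)}
  {26} × {p43} = {(26,p43)}
  {24, 25} × {p43} = {(24,p43), (25,p43)}
  {24, 26} × {p43} = {(24,p43), (26,p43)}
  {25, 26} × {p43} = {(25,p43), (26,p43)}
  {24} × {p43, p44, p45} = {(24,p43), (24,p44), (24,p45)}
  {24, 25, 26} × {p43} = {(24,p43), (25,p43), (26,p43)}
  {25} × {p43, p44, p45} = {(25,p43), (25,p44), (25,p45)}
  {26} × {p43, p44, p45} = {(26,p43), (26,p44), (26,p45)}
  {24, 25} × {p43, p44, p45} = {(24,p43), (24,p44), (24,p45), (25,p43), (25,p44), (25,p45)}
  {24, 26} × {p43, p44, p45} = {(24,p43), (24,p44), (24,p45), (26,p43), (26,p44), (26,p45)}
  {25, 26} × {p43, p44, p45} = {(25,p43), (25,p44), (25,p45), (26,p43), (26,p44), (26,p45)}
  {24, 25, 26} × {p43, p44, p45} = {(24,p43), (24,p44), (24,p45), (25,p43), (25,p44), (25,p45), (26,p43), (26,p44), (26,p45)}
These 15 distinct sets form the basis B.
Close under arbitrary unions to get τ_{X×Y}; counting gives |τ_{X×Y}| = 27.


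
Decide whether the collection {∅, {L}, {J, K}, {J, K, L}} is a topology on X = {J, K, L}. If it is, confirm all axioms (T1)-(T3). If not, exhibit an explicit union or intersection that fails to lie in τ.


τ IS a topology on X.

Axiom (T1): ∅ ∈ τ? Yes; X ∈ τ? Yes.
Axiom (T2/T3): check pairwise unions and intersections of members of τ.
All pairwise intersections and unions checked — each lies in τ. Therefore τ satisfies (T1), (T2), (T3): it IS a topology on X.


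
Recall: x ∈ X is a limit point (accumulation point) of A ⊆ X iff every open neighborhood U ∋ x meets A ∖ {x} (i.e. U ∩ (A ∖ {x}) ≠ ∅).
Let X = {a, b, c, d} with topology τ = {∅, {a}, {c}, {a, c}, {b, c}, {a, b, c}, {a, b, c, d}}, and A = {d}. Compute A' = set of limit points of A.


A' = ∅

For each x ∈ X, list the open sets U ∈ τ with x ∈ U, then check whether U ∩ (A ∖ {x}) ≠ ∅ for every such U.
  x = a: open {a} ∋ x has {a} ∩ (A ∖ {a}) = ∅, so x is NOT a limit point.
  x = b: open {b, c} ∋ x has {b, c} ∩ (A ∖ {b}) = ∅, so x is NOT a limit point.
  x = c: open {c} ∋ x has {c} ∩ (A ∖ {c}) = ∅, so x is NOT a limit point.
  x = d: open {a, b, c, d} ∋ x has {a, b, c, d} ∩ (A ∖ {d}) = ∅, so x is NOT a limit point.
Collecting: A' = ∅.


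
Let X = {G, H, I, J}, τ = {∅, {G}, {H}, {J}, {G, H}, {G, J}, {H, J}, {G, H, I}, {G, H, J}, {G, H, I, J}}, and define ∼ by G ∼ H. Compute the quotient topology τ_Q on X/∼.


X/∼ = {[G=H], [I], [J]}; |τ_Q| = 6.

Equivalence classes: [G=H], [I], [J].
Quotient map π: X → X/∼ sends G ↦ [G=H], H ↦ [G=H], I ↦ [I], J ↦ [J].
For each subset V ⊆ X/∼, compute π^{-1}(V) ⊆ X and check whether π^{-1}(V) ∈ τ. V is open in τ_Q iff π^{-1}(V) ∈ τ.
  V = {}: π^{-1}(V) = ∅ ∈ τ ✓.
  V = {[G=H]}: π^{-1}(V) = {G, H} ∈ τ ✓.
  V = {[I]}: π^{-1}(V) = {I} ∉ τ ✗.
  V = {[G=H], [I]}: π^{-1}(V) = {G, H, I} ∈ τ ✓.
  V = {[J]}: π^{-1}(V) = {J} ∈ τ ✓.
  V = {[G=H], [J]}: π^{-1}(V) = {G, H, J} ∈ τ ✓.
  V = {[I], [J]}: π^{-1}(V) = {I, J} ∉ τ ✗.
  V = {[G=H], [I], [J]}: π^{-1}(V) = {G, H, I, J} ∈ τ ✓.
Open sets in the quotient: τ_Q = {{}, {[G=H]}, {[G=H], [I]}, {[J]}, {[G=H], [J]}, {[G=H], [I], [J]}} (6 elements).


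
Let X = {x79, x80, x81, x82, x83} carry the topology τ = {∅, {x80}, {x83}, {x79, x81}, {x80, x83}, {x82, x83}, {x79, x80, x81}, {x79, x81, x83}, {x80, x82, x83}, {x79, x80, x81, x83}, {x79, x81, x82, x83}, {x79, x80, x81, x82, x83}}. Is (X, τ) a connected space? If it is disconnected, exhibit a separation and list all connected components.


(X, τ) is disconnected; components = [{x80}, {x79, x81}, {x82, x83}].

Find clopen sets (U ∈ τ with X ∖ U ∈ τ):
  U = ∅, X ∖ U = {x79, x80, x81, x82, x83} — both open, so U is clopen.
  U = {x80}, X ∖ U = {x79, x81, x82, x83} — both open, so U is clopen.
  U = {x79, x81}, X ∖ U = {x80, x82, x83} — both open, so U is clopen.
  U = {x82, x83}, X ∖ U = {x79, x80, x81} — both open, so U is clopen.
  U = {x79, x80, x81}, X ∖ U = {x82, x83} — both open, so U is clopen.
  U = {x80, x82, x83}, X ∖ U = {x79, x81} — both open, so U is clopen.
  U = {x79, x81, x82, x83}, X ∖ U = {x80} — both open, so U is clopen.
  U = {x79, x80, x81, x82, x83}, X ∖ U = ∅ — both open, so U is clopen.
Nontrivial clopen(s) exist: e.g. {x79, x81}. So (X, τ) is disconnected.
Compute connected components by grouping points that agree on all clopens:
  component: {x80}
  component: {x79, x81}
  component: {x82, x83}


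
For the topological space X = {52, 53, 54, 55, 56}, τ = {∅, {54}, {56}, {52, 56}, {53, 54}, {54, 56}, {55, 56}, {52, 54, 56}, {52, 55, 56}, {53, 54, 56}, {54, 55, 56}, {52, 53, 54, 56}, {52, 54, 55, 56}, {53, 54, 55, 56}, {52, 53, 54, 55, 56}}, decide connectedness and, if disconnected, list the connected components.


(X, τ) is disconnected; components = [{53, 54}, {52, 55, 56}].

Find clopen sets (U ∈ τ with X ∖ U ∈ τ):
  U = ∅, X ∖ U = {52, 53, 54, 55, 56} — both open, so U is clopen.
  U = {53, 54}, X ∖ U = {52, 55, 56} — both open, so U is clopen.
  U = {52, 55, 56}, X ∖ U = {53, 54} — both open, so U is clopen.
  U = {52, 53, 54, 55, 56}, X ∖ U = ∅ — both open, so U is clopen.
Nontrivial clopen(s) exist: e.g. {53, 54}. So (X, τ) is disconnected.
Compute connected components by grouping points that agree on all clopens:
  component: {53, 54}
  component: {52, 55, 56}


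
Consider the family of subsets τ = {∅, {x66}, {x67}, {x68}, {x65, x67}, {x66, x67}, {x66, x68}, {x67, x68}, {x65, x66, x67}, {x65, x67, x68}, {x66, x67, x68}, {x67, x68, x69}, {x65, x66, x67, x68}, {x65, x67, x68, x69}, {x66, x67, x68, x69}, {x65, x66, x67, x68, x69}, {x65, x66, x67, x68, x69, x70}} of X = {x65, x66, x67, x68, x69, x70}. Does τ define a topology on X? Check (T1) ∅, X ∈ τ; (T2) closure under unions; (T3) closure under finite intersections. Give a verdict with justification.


τ IS a topology on X.

Axiom (T1): ∅ ∈ τ? Yes; X ∈ τ? Yes.
Axiom (T2/T3): check pairwise unions and intersections of members of τ.
All pairwise intersections and unions checked — each lies in τ. Therefore τ satisfies (T1), (T2), (T3): it IS a topology on X.


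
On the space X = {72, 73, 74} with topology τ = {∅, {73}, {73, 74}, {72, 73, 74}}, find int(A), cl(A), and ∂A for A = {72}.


int(A) = ∅, cl(A) = {72}, ∂A = {72}.

Closed sets in (X, τ) are complements of opens:
  closed(X, τ) = {∅, {72}, {72, 74}, {72, 73, 74}}.
int(A) = ⋃ {U ∈ τ : U ⊆ A}. Opens contained in A: ∅.
Taking the union of these: int(A) = ∅.
cl(A) = ⋂ {C closed : A ⊆ C}. Closed sets containing A: {72}, {72, 74}, {72, 73, 74}.
Intersecting these: cl(A) = {72}.
∂A = cl(A) ∖ int(A) = {72} ∖ ∅ = {72}.


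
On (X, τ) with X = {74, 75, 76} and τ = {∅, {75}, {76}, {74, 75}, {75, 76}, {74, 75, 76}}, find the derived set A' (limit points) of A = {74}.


A' = ∅

For each x ∈ X, list the open sets U ∈ τ with x ∈ U, then check whether U ∩ (A ∖ {x}) ≠ ∅ for every such U.
  x = 74: open {74, 75} ∋ x has {74, 75} ∩ (A ∖ {74}) = ∅, so x is NOT a limit point.
  x = 75: open {75} ∋ x has {75} ∩ (A ∖ {75}) = ∅, so x is NOT a limit point.
  x = 76: open {76} ∋ x has {76} ∩ (A ∖ {76}) = ∅, so x is NOT a limit point.
Collecting: A' = ∅.


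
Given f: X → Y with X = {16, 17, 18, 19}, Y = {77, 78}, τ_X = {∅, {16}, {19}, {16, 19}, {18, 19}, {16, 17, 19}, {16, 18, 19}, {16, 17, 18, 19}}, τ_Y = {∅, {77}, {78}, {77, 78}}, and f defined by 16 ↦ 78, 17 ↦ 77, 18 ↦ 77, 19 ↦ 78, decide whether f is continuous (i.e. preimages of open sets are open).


f is NOT continuous.

Compute f^{-1}(U) for each U ∈ τ_Y:
  U = ∅: f^{-1}(U) = ∅ ∈ τ_X ✓.
  U = {77}: f^{-1}(U) = {17, 18} ∉ τ_X ✗.
  U = {78}: f^{-1}(U) = {16, 19} ∈ τ_X ✓.
  U = {77, 78}: f^{-1}(U) = {16, 17, 18, 19} ∈ τ_X ✓.
Found U = {77} with f^{-1}(U) = {17, 18} not in τ_X. Therefore f is NOT continuous.


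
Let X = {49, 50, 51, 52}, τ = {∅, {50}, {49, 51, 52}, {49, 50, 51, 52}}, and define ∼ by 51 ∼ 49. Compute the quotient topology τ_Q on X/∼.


X/∼ = {[49=51], [50], [52]}; |τ_Q| = 4.

Equivalence classes: [49=51], [50], [52].
Quotient map π: X → X/∼ sends 49 ↦ [49=51], 50 ↦ [50], 51 ↦ [49=51], 52 ↦ [52].
For each subset V ⊆ X/∼, compute π^{-1}(V) ⊆ X and check whether π^{-1}(V) ∈ τ. V is open in τ_Q iff π^{-1}(V) ∈ τ.
  V = {}: π^{-1}(V) = ∅ ∈ τ ✓.
  V = {[49=51]}: π^{-1}(V) = {49, 51} ∉ τ ✗.
  V = {[50]}: π^{-1}(V) = {50} ∈ τ ✓.
  V = {[49=51], [50]}: π^{-1}(V) = {49, 50, 51} ∉ τ ✗.
  V = {[52]}: π^{-1}(V) = {52} ∉ τ ✗.
  V = {[49=51], [52]}: π^{-1}(V) = {49, 51, 52} ∈ τ ✓.
  V = {[50], [52]}: π^{-1}(V) = {50, 52} ∉ τ ✗.
  V = {[49=51], [50], [52]}: π^{-1}(V) = {49, 50, 51, 52} ∈ τ ✓.
Open sets in the quotient: τ_Q = {{}, {[50]}, {[49=51], [52]}, {[49=51], [50], [52]}} (4 elements).


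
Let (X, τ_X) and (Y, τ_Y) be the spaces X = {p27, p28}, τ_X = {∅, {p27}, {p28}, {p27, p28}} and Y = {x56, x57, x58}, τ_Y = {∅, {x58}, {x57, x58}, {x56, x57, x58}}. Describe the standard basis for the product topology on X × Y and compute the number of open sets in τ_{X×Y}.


Basis B = {∅ × ∅, {p27} × {x58}, {p28} × {x58}, {p27} × {x57, x58}, {p27, p28} × {x58}, {p28} × {x57, x58}, {p27} × {x56, x57, x58}, {p28} × {x56, x57, x58}, {p27, p28} × {x57, x58}, {p27, p28} × {x56, x57, x58}}; |τ_{X×Y}| = 16.

Enumerate products U × V with U ∈ τ_X, V ∈ τ_Y (deduplicated):
  ∅ × ∅ = {} (∅)
  {p27} × {x58} = {(p27,x58)}
  {p28} × {x58} = {(p28,x58)}
  {p27} × {x57, x58} = {(p27,x57), (p27,x58)}
  {p27, p28} × {x58} = {(p27,x58), (p28,x58)}
  {p28} × {x57, x58} = {(p28,x57), (p28,x58)}
  {p27} × {x56, x57, x58} = {(p27,x56), (p27,x57), (p27,x58)}
  {p28} × {x56, x57, x58} = {(p28,x56), (p28,x57), (p28,x58)}
  {p27, p28} × {x57, x58} = {(p27,x57), (p27,x58), (p28,x57), (p28,x58)}
  {p27, p28} × {x56, x57, x58} = {(p27,x56), (p27,x57), (p27,x58), (p28,x56), (p28,x57), (p28,x58)}
These 10 distinct sets form the basis B.
Close under arbitrary unions to get τ_{X×Y}; counting gives |τ_{X×Y}| = 16.
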